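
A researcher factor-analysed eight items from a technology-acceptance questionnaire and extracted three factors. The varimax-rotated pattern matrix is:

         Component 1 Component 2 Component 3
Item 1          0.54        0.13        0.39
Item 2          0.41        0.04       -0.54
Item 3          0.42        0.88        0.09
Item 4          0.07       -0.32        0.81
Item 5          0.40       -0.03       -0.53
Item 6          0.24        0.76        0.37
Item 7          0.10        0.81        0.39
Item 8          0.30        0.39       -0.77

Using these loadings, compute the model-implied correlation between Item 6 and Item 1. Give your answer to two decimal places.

r̂ = Σ λ_i·λ_j across factors = (0.24)(0.54) + (0.76)(0.13) + (0.37)(0.39)
  = +0.1296 +0.0988 +0.1443 = 0.3727

0.37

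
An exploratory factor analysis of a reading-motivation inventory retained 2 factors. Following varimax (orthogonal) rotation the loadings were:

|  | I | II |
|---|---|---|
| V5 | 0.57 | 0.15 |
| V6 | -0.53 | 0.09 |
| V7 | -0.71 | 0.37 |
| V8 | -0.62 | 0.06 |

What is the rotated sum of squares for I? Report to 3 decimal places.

1.494

SS loadings for I = 0.57² + (-0.53)² + (-0.71)² + (-0.62)² = 0.3249 + 0.2809 + 0.5041 + 0.3844 = 1.4943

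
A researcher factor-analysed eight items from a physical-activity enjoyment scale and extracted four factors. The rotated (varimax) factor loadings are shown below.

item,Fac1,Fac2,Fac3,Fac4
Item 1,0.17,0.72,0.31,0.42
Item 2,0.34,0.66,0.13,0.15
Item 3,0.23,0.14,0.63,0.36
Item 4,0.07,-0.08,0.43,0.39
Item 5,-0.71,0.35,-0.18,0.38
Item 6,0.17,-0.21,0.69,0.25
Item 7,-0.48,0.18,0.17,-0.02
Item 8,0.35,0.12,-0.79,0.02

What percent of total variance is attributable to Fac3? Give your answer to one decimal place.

SS loadings for Fac3 = 0.31² + 0.13² + 0.63² + 0.43² + (-0.18)² + 0.69² + 0.17² + (-0.79)² = 1.8563
With 8 standardized items, total variance = 8. Proportion = 1.8563/8 = 0.2320 → 23.20%.

23.2%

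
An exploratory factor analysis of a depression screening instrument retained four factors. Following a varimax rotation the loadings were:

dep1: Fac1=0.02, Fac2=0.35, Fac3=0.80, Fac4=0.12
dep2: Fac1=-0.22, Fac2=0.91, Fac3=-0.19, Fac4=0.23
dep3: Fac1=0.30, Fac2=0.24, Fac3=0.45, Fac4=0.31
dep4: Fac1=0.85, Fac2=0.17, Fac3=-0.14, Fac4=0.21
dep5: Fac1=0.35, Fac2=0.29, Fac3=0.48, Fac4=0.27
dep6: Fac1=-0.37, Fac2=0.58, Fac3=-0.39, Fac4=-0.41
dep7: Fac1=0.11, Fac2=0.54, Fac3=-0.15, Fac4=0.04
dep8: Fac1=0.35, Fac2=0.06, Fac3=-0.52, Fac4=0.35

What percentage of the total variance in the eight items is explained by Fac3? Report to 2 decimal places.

SS loadings for Fac3 = 0.80² + (-0.19)² + 0.45² + (-0.14)² + 0.48² + (-0.39)² + (-0.15)² + (-0.52)² = 1.5736
With 8 standardized items, total variance = 8. Proportion = 1.5736/8 = 0.1967 → 19.67%.

19.67%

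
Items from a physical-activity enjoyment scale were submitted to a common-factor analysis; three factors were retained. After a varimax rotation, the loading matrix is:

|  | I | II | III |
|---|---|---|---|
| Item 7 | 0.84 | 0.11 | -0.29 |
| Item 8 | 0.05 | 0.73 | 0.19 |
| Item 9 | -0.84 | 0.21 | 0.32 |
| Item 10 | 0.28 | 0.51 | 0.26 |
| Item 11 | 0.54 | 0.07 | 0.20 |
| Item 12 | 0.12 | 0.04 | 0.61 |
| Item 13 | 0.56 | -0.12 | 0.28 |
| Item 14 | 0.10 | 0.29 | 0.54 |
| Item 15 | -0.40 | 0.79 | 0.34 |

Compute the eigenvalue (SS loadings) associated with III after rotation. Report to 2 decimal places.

1.19

SS loadings for III = (-0.29)² + 0.19² + 0.32² + 0.26² + 0.20² + 0.61² + 0.28² + 0.54² + 0.34² = 0.0841 + 0.0361 + 0.1024 + 0.0676 + 0.0400 + 0.3721 + 0.0784 + 0.2916 + 0.1156 = 1.1879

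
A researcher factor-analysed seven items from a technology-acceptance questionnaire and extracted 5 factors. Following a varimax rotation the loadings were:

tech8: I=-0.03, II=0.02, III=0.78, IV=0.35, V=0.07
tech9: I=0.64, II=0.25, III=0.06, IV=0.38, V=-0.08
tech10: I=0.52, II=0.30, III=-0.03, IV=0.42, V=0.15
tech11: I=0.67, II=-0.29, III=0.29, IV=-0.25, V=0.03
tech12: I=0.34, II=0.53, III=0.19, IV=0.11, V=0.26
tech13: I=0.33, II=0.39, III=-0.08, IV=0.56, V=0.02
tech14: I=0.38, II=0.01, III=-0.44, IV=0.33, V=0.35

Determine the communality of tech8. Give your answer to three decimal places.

0.737

h² = (-0.03)² + 0.02² + 0.78² + 0.35² + 0.07² = 0.0009 + 0.0004 + 0.6084 + 0.1225 + 0.0049 = 0.7371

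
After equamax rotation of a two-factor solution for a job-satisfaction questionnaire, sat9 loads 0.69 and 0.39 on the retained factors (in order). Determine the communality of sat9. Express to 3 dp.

0.628

h² = 0.69² + 0.39² = 0.4761 + 0.1521 = 0.6282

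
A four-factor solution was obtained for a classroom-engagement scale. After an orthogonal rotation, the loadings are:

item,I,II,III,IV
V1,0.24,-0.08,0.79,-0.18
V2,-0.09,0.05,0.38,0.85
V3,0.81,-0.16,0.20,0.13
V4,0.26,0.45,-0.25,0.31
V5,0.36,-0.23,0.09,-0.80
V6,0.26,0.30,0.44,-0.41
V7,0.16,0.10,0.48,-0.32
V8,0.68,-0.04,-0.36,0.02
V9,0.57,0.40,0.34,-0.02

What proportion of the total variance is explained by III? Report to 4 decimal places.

SS loadings for III = 0.79² + 0.38² + 0.20² + (-0.25)² + 0.09² + 0.44² + 0.48² + (-0.36)² + 0.34² = 1.5483
Proportion of variance = 1.5483 / 9 = 0.1720.

0.1720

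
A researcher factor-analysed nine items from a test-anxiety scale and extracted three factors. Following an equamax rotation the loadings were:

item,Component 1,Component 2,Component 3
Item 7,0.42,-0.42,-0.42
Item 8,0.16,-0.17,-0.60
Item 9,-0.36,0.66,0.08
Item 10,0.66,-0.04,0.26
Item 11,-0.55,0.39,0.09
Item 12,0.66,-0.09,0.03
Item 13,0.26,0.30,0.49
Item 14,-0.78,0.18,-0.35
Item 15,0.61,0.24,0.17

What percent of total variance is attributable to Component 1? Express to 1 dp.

SS loadings for Component 1 = 0.42² + 0.16² + (-0.36)² + 0.66² + (-0.55)² + 0.66² + 0.26² + (-0.78)² + 0.61² = 2.5534
With 9 standardized items, total variance = 9. Proportion = 2.5534/9 = 0.2837 → 28.37%.

28.4%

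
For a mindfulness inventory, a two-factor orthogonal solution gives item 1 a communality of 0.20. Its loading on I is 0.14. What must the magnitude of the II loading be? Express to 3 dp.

0.425

Under orthogonal rotation h² = Σλ², so λ_II² = h² − (0.0196) = 0.20 − 0.0196 = 0.1804.
|λ| = √0.1804 = 0.4247.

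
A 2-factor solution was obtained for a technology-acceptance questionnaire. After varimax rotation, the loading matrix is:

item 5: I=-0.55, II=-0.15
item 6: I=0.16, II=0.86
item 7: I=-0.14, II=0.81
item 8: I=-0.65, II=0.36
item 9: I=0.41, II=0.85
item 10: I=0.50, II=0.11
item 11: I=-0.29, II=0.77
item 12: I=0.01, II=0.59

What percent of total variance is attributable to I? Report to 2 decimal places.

SS loadings for I = (-0.55)² + 0.16² + (-0.14)² + (-0.65)² + 0.41² + 0.50² + (-0.29)² + 0.01² = 1.2725
With 8 standardized items, total variance = 8. Proportion = 1.2725/8 = 0.1591 → 15.91%.

15.91%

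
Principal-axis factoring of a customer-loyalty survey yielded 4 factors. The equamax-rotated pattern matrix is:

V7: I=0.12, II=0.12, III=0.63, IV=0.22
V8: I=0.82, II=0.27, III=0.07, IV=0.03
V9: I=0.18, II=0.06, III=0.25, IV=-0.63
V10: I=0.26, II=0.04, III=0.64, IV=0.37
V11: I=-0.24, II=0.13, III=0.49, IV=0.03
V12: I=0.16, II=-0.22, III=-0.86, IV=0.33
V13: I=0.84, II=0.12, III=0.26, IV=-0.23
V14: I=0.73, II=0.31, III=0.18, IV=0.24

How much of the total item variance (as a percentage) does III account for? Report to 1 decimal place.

24.4%

SS loadings for III = 0.63² + 0.07² + 0.25² + 0.64² + 0.49² + (-0.86)² + 0.26² + 0.18² = 1.9536
With 8 standardized items, total variance = 8. Proportion = 1.9536/8 = 0.2442 → 24.42%.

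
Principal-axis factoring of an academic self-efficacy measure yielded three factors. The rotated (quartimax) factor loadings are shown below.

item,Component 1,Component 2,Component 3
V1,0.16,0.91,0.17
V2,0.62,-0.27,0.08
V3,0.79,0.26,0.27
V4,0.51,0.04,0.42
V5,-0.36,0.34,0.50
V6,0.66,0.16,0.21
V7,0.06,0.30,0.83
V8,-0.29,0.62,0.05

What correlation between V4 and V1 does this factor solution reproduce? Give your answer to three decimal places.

0.189

r̂ = Σ λ_i·λ_j across factors = (0.51)(0.16) + (0.04)(0.91) + (0.42)(0.17)
  = +0.0816 +0.0364 +0.0714 = 0.1894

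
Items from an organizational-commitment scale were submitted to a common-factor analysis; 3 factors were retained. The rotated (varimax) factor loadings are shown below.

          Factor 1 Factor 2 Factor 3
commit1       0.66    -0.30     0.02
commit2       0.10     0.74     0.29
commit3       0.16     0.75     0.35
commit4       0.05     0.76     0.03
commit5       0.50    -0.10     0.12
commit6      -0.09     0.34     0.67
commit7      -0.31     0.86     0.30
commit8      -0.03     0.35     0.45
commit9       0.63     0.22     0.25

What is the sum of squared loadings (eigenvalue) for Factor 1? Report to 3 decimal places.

SS loadings for Factor 1 = 0.66² + 0.10² + 0.16² + 0.05² + 0.50² + (-0.09)² + (-0.31)² + (-0.03)² + 0.63² = 0.4356 + 0.0100 + 0.0256 + 0.0025 + 0.2500 + 0.0081 + 0.0961 + 0.0009 + 0.3969 = 1.2257

1.226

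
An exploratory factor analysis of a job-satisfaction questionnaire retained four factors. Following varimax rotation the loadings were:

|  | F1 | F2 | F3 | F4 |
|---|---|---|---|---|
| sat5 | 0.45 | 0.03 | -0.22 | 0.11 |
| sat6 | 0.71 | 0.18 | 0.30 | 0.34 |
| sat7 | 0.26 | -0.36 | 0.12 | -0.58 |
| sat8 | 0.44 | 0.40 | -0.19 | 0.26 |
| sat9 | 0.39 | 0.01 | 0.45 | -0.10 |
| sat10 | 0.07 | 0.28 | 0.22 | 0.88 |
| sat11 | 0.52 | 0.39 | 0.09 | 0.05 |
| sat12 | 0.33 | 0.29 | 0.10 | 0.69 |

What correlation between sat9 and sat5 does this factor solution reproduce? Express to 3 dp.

0.066

r̂ = Σ λ_i·λ_j across factors = (0.39)(0.45) + (0.01)(0.03) + (0.45)(-0.22) + (-0.10)(0.11)
  = +0.1755 +0.0003 -0.0990 -0.0110 = 0.0658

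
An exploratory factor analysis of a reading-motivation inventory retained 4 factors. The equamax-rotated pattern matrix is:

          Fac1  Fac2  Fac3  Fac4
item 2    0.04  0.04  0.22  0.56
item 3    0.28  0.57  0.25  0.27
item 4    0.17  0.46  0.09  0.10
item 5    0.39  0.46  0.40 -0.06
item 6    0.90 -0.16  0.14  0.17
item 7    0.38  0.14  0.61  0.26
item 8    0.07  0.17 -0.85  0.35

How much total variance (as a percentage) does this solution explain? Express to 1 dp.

SS loadings by factor: 1.2203, 0.8238, 1.3932, 0.6191; total = 4.0564.
Total variance with 7 standardized items is 7, so the solution explains 4.0564/7 = 0.5795 = 57.95%.

57.9%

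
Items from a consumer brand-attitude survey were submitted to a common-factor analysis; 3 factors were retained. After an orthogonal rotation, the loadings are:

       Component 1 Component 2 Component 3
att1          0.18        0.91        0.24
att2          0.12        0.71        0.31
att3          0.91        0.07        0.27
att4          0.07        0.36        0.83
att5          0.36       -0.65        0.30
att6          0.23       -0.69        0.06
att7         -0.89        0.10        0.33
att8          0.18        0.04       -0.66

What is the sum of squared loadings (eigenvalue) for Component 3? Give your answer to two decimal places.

SS loadings for Component 3 = 0.24² + 0.31² + 0.27² + 0.83² + 0.30² + 0.06² + 0.33² + (-0.66)² = 0.0576 + 0.0961 + 0.0729 + 0.6889 + 0.0900 + 0.0036 + 0.1089 + 0.4356 = 1.5536

1.55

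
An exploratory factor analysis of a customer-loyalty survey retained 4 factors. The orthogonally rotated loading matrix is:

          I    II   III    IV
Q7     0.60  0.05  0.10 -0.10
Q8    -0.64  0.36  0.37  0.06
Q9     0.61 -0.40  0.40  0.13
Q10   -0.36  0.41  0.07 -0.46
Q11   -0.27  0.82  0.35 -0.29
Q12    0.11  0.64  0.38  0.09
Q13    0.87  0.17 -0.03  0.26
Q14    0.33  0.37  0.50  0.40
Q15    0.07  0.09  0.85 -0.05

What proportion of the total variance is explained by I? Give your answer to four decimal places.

SS loadings for I = 0.60² + (-0.64)² + 0.61² + (-0.36)² + (-0.27)² + 0.11² + 0.87² + 0.33² + 0.07² = 2.2270
Proportion of variance = 2.2270 / 9 = 0.2474.

0.2474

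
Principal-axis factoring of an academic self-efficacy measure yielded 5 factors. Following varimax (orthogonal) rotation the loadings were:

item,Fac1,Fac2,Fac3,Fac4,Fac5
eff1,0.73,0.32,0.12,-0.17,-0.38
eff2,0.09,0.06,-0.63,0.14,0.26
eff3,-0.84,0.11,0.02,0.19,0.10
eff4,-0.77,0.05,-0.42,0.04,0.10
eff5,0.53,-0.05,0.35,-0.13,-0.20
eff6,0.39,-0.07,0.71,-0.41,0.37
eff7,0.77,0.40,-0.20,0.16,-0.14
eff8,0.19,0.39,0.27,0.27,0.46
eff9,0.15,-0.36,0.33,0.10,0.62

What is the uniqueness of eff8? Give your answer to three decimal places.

0.454

h² = 0.19² + 0.39² + 0.27² + 0.27² + 0.46² = 0.0361 + 0.1521 + 0.0729 + 0.0729 + 0.2116 = 0.5456
Uniqueness u² = 1 − h² = 1 − 0.5456 = 0.4544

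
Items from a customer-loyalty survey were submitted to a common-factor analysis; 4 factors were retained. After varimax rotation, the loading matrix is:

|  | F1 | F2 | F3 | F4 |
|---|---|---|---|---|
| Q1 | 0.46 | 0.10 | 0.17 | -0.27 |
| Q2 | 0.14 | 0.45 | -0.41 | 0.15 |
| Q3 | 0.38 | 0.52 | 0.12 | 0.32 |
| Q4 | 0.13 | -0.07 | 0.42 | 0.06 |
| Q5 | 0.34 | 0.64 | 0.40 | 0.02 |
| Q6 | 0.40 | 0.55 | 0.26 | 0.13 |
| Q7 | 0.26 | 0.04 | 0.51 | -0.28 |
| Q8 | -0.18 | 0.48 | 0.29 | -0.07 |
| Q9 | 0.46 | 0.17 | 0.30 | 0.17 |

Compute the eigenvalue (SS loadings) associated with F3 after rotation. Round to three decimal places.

SS loadings for F3 = 0.17² + (-0.41)² + 0.12² + 0.42² + 0.40² + 0.26² + 0.51² + 0.29² + 0.30² = 0.0289 + 0.1681 + 0.0144 + 0.1764 + 0.1600 + 0.0676 + 0.2601 + 0.0841 + 0.0900 = 1.0496

1.050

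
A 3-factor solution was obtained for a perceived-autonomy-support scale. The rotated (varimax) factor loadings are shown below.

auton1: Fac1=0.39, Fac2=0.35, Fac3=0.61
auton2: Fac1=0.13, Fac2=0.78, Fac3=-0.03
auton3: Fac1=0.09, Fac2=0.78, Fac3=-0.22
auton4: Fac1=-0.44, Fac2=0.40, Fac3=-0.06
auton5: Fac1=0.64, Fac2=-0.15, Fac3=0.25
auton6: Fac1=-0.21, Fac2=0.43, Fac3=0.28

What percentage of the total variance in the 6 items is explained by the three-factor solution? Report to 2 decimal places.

51.62%

Communalities: 0.6467, 0.6262, 0.6649, 0.3572, 0.4946, 0.3074; Σh² = 3.0970.
Total variance with 6 standardized items is 6, so the solution explains 3.0970/6 = 0.5162 = 51.62%.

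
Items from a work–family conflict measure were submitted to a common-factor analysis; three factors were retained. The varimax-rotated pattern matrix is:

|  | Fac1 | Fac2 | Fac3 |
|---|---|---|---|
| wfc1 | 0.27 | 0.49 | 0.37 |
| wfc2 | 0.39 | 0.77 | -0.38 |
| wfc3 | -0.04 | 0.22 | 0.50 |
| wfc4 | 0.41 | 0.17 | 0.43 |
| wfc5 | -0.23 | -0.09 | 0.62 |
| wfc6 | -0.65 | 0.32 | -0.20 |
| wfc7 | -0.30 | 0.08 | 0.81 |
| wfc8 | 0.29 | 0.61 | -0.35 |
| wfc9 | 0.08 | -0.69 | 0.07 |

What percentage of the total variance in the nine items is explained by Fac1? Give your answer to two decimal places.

SS loadings for Fac1 = 0.27² + 0.39² + (-0.04)² + 0.41² + (-0.23)² + (-0.65)² + (-0.30)² + 0.29² + 0.08² = 1.0506
With 9 standardized items, total variance = 9. Proportion = 1.0506/9 = 0.1167 → 11.67%.

11.67%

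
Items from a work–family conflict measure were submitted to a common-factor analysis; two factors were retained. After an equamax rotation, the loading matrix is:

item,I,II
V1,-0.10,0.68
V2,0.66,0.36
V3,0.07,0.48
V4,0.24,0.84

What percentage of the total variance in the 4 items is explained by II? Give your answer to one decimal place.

SS loadings for II = 0.68² + 0.36² + 0.48² + 0.84² = 1.5280
With 4 standardized items, total variance = 4. Proportion = 1.5280/4 = 0.3820 → 38.20%.

38.2%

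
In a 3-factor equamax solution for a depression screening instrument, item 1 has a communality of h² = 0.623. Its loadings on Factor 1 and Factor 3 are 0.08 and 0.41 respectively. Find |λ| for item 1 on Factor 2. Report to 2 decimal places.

Under orthogonal rotation h² = Σλ², so λ_Factor 2² = h² − (0.1745) = 0.623 − 0.1745 = 0.4485.
|λ| = √0.4485 = 0.6697.

0.67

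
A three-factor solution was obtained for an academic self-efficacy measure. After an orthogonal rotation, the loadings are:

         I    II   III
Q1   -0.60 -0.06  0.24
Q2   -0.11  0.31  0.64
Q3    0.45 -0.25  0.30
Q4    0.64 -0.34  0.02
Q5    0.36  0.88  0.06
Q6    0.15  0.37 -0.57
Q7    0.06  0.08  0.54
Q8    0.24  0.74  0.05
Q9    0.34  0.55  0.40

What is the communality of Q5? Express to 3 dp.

0.908

h² = 0.36² + 0.88² + 0.06² = 0.1296 + 0.7744 + 0.0036 = 0.9076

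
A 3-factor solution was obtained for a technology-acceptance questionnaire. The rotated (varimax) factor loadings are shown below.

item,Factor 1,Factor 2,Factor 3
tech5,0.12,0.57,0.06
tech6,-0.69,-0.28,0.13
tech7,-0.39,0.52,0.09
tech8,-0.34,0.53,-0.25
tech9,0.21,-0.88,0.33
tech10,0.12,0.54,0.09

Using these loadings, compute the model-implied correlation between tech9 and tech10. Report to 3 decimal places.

-0.420

r̂ = Σ λ_i·λ_j across factors = (0.21)(0.12) + (-0.88)(0.54) + (0.33)(0.09)
  = +0.0252 -0.4752 +0.0297 = -0.4203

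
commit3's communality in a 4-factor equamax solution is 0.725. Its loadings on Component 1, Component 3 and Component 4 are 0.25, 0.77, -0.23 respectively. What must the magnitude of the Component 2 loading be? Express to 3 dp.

Under orthogonal rotation h² = Σλ², so λ_Component 2² = h² − (0.7083) = 0.725 − 0.7083 = 0.0167.
|λ| = √0.0167 = 0.1292.

0.129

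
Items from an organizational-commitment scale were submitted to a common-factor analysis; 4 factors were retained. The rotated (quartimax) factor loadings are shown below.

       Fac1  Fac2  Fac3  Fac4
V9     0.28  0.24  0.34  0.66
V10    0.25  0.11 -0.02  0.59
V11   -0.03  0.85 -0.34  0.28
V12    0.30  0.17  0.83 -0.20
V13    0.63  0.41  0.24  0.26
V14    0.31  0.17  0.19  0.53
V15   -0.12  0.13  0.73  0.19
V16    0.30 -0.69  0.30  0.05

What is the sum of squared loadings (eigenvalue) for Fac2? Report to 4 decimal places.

1.5111

SS loadings for Fac2 = 0.24² + 0.11² + 0.85² + 0.17² + 0.41² + 0.17² + 0.13² + (-0.69)² = 0.0576 + 0.0121 + 0.7225 + 0.0289 + 0.1681 + 0.0289 + 0.0169 + 0.4761 = 1.5111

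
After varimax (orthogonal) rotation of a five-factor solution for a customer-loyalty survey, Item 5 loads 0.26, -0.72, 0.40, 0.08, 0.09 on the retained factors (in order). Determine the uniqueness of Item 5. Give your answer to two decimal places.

h² = 0.26² + (-0.72)² + 0.40² + 0.08² + 0.09² = 0.0676 + 0.5184 + 0.1600 + 0.0064 + 0.0081 = 0.7605
Uniqueness u² = 1 − h² = 1 − 0.7605 = 0.2395

0.24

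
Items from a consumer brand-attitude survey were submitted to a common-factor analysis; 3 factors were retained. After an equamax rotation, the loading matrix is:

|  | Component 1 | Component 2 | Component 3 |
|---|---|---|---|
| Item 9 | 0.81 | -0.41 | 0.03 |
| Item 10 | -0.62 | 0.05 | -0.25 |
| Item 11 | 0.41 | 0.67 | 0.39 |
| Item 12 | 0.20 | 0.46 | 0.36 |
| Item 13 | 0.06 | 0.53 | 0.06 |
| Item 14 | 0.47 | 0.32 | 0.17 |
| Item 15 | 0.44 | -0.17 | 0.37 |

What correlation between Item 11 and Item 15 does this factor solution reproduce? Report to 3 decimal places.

0.211

r̂ = Σ λ_i·λ_j across factors = (0.41)(0.44) + (0.67)(-0.17) + (0.39)(0.37)
  = +0.1804 -0.1139 +0.1443 = 0.2108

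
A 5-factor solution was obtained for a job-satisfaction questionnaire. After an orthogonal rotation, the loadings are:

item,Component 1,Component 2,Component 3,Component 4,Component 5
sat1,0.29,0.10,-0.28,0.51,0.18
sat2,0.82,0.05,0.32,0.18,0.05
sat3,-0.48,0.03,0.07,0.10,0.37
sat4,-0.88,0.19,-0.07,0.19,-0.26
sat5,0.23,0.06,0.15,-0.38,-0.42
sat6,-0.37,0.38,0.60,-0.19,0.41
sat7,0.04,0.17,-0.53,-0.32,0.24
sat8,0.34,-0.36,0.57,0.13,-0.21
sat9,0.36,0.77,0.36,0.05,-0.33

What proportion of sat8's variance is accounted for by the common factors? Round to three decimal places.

0.631

h² = 0.34² + (-0.36)² + 0.57² + 0.13² + (-0.21)² = 0.1156 + 0.1296 + 0.3249 + 0.0169 + 0.0441 = 0.6311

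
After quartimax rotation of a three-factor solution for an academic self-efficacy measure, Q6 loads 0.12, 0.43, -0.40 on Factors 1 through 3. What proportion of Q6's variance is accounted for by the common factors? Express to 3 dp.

0.359

h² = 0.12² + 0.43² + (-0.40)² = 0.0144 + 0.1849 + 0.1600 = 0.3593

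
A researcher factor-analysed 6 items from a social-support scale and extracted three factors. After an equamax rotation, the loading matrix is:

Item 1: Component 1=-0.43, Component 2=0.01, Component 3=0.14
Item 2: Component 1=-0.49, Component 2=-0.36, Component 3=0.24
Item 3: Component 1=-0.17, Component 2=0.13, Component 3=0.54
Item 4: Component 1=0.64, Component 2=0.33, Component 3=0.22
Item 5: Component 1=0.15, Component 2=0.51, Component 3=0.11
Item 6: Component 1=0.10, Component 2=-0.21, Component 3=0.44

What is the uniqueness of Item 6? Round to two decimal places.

0.75

h² = 0.10² + (-0.21)² + 0.44² = 0.0100 + 0.0441 + 0.1936 = 0.2477
Uniqueness u² = 1 − h² = 1 − 0.2477 = 0.7523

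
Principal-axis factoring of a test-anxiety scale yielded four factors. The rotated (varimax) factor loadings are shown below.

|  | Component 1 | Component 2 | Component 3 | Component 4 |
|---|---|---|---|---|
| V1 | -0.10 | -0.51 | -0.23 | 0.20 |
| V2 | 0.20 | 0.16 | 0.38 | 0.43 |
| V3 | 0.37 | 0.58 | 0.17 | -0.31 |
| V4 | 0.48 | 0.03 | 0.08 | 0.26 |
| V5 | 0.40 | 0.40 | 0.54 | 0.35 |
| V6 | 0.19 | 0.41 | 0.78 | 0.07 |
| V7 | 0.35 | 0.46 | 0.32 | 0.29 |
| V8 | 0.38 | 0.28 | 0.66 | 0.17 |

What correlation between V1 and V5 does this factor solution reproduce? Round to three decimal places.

r̂ = Σ λ_i·λ_j across factors = (-0.10)(0.40) + (-0.51)(0.40) + (-0.23)(0.54) + (0.20)(0.35)
  = -0.0400 -0.2040 -0.1242 +0.0700 = -0.2982

-0.298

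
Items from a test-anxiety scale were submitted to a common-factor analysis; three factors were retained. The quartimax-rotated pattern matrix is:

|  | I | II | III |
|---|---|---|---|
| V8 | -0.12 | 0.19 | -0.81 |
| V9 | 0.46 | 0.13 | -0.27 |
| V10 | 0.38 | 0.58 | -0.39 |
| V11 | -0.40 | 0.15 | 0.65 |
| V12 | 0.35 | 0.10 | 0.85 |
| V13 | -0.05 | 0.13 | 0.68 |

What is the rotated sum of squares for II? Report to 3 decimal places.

SS loadings for II = 0.19² + 0.13² + 0.58² + 0.15² + 0.10² + 0.13² = 0.0361 + 0.0169 + 0.3364 + 0.0225 + 0.0100 + 0.0169 = 0.4388

0.439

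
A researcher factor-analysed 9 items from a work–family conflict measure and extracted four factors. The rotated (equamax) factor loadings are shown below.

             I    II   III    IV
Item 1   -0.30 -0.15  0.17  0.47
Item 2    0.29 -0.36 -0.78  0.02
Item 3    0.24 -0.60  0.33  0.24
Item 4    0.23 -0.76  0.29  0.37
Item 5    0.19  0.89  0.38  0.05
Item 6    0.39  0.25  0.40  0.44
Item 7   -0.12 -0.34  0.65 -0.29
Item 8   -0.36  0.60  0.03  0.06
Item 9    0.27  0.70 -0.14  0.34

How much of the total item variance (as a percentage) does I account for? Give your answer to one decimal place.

SS loadings for I = (-0.30)² + 0.29² + 0.24² + 0.23² + 0.19² + 0.39² + (-0.12)² + (-0.36)² + 0.27² = 0.6897
With 9 standardized items, total variance = 9. Proportion = 0.6897/9 = 0.0766 → 7.66%.

7.7%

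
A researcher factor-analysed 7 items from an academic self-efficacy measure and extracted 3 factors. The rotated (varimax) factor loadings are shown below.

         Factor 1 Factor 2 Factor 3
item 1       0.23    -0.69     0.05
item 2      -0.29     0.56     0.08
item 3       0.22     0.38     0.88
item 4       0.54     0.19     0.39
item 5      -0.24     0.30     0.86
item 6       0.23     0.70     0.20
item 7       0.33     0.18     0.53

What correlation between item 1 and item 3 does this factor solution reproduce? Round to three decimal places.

r̂ = Σ λ_i·λ_j across factors = (0.23)(0.22) + (-0.69)(0.38) + (0.05)(0.88)
  = +0.0506 -0.2622 +0.0440 = -0.1676

-0.168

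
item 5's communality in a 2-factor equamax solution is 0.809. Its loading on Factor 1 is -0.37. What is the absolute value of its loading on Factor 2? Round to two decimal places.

0.82

Under orthogonal rotation h² = Σλ², so λ_Factor 2² = h² − (0.1369) = 0.809 − 0.1369 = 0.6721.
|λ| = √0.6721 = 0.8198.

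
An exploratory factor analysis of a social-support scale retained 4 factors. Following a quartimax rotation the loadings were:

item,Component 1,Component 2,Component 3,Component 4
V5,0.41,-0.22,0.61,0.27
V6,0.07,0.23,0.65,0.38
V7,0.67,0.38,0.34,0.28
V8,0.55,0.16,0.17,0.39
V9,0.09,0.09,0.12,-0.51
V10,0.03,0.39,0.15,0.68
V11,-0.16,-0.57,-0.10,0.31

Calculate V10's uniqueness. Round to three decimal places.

h² = 0.03² + 0.39² + 0.15² + 0.68² = 0.0009 + 0.1521 + 0.0225 + 0.4624 = 0.6379
Uniqueness u² = 1 − h² = 1 − 0.6379 = 0.3621

0.362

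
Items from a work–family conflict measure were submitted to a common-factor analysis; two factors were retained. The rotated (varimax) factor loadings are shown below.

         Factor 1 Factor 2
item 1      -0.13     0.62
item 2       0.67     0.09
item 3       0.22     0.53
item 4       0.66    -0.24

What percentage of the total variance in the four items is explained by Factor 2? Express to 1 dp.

18.3%

SS loadings for Factor 2 = 0.62² + 0.09² + 0.53² + (-0.24)² = 0.7310
With 4 standardized items, total variance = 4. Proportion = 0.7310/4 = 0.1828 → 18.28%.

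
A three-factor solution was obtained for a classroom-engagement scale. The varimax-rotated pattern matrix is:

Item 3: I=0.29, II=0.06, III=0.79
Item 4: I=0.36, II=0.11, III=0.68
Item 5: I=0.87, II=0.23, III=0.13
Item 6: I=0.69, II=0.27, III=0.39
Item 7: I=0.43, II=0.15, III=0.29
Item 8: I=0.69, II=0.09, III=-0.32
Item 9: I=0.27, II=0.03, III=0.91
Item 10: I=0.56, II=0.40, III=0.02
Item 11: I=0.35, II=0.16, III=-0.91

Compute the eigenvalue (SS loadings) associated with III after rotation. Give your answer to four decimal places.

SS loadings for III = 0.79² + 0.68² + 0.13² + 0.39² + 0.29² + (-0.32)² + 0.91² + 0.02² + (-0.91)² = 0.6241 + 0.4624 + 0.0169 + 0.1521 + 0.0841 + 0.1024 + 0.8281 + 0.0004 + 0.8281 = 3.0986

3.0986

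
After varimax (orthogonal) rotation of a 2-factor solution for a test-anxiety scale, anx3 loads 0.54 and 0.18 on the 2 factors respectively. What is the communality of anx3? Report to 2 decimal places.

0.32

h² = 0.54² + 0.18² = 0.2916 + 0.0324 = 0.3240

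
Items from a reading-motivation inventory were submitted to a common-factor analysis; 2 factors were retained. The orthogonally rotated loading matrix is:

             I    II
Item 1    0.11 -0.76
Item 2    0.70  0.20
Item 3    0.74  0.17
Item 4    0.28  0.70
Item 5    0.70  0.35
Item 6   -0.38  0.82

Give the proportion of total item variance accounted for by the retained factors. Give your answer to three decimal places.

Communalities: 0.5897, 0.5300, 0.5765, 0.5684, 0.6125, 0.8168; Σh² = 3.6939.
Total variance with 6 standardized items is 6, so the solution explains 3.6939/6 = 0.6156.

0.616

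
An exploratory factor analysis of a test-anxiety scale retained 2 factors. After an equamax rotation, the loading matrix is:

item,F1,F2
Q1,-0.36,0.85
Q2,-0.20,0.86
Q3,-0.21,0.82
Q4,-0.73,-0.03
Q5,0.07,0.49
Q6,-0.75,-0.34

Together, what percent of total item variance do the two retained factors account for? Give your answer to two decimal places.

63.42%

Communalities: 0.8521, 0.7796, 0.7165, 0.5338, 0.2450, 0.6781; Σh² = 3.8051.
Total variance with 6 standardized items is 6, so the solution explains 3.8051/6 = 0.6342 = 63.42%.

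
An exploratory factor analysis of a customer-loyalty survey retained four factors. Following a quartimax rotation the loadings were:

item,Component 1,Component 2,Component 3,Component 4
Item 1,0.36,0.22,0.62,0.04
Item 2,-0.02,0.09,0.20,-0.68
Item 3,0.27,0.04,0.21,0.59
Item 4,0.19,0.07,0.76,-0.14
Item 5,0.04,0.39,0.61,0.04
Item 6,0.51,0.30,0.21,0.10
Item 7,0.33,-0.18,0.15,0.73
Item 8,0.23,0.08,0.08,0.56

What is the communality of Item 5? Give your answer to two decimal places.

0.53

h² = 0.04² + 0.39² + 0.61² + 0.04² = 0.0016 + 0.1521 + 0.3721 + 0.0016 = 0.5274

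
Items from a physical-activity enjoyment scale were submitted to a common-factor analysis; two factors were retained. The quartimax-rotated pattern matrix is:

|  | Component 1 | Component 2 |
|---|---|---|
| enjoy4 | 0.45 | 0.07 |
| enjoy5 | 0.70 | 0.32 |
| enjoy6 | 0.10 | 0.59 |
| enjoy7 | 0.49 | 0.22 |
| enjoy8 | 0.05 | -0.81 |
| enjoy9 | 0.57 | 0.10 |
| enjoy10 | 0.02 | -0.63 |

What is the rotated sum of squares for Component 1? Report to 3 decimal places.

1.270

SS loadings for Component 1 = 0.45² + 0.70² + 0.10² + 0.49² + 0.05² + 0.57² + 0.02² = 0.2025 + 0.4900 + 0.0100 + 0.2401 + 0.0025 + 0.3249 + 0.0004 = 1.2704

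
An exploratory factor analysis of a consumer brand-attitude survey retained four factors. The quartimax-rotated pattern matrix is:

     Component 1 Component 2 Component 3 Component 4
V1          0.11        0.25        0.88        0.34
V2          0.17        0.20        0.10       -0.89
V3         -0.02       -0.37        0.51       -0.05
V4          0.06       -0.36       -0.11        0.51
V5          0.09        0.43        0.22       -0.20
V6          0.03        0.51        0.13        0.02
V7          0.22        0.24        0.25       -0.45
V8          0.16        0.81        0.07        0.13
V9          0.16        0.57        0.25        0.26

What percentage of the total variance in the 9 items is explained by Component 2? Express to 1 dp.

SS loadings for Component 2 = 0.25² + 0.20² + (-0.37)² + (-0.36)² + 0.43² + 0.51² + 0.24² + 0.81² + 0.57² = 1.8526
With 9 standardized items, total variance = 9. Proportion = 1.8526/9 = 0.2058 → 20.58%.

20.6%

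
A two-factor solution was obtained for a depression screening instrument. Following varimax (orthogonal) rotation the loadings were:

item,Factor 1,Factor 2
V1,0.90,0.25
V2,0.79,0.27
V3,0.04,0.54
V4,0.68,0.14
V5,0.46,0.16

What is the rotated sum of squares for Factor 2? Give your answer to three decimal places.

SS loadings for Factor 2 = 0.25² + 0.27² + 0.54² + 0.14² + 0.16² = 0.0625 + 0.0729 + 0.2916 + 0.0196 + 0.0256 = 0.4722

0.472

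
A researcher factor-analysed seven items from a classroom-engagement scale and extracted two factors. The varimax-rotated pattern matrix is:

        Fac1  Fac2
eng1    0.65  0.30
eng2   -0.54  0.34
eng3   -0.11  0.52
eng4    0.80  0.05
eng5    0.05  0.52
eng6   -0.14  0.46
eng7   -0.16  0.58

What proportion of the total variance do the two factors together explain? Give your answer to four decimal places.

SS loadings by factor: 1.4139, 1.2969; total = 2.7108.
Total variance with 7 standardized items is 7, so the solution explains 2.7108/7 = 0.3873.

0.3873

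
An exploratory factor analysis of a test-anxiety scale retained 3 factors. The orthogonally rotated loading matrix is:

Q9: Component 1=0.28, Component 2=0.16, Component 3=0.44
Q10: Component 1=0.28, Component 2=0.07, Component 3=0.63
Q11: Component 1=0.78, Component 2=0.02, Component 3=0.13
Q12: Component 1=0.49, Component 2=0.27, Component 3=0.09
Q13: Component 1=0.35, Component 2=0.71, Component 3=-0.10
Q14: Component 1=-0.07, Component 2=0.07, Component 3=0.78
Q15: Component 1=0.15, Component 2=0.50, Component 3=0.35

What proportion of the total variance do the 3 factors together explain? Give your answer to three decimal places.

SS loadings by factor: 1.1552, 0.8628, 1.3564; total = 3.3744.
Total variance with 7 standardized items is 7, so the solution explains 3.3744/7 = 0.4821.

0.482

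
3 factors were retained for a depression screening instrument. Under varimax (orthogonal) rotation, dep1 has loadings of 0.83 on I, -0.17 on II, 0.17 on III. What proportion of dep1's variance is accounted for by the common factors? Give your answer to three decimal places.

0.747

h² = 0.83² + (-0.17)² + 0.17² = 0.6889 + 0.0289 + 0.0289 = 0.7467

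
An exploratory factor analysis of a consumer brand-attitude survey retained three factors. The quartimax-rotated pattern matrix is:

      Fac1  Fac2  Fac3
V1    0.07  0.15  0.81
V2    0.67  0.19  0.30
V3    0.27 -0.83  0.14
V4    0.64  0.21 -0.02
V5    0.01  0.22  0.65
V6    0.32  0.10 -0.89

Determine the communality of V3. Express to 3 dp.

h² = 0.27² + (-0.83)² + 0.14² = 0.0729 + 0.6889 + 0.0196 = 0.7814

0.781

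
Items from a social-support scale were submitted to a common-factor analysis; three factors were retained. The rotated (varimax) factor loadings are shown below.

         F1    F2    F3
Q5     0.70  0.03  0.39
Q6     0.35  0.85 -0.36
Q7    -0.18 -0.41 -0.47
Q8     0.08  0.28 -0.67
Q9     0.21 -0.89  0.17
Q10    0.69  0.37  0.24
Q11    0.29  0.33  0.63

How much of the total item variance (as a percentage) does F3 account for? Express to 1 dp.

SS loadings for F3 = 0.39² + (-0.36)² + (-0.47)² + (-0.67)² + 0.17² + 0.24² + 0.63² = 1.4349
With 7 standardized items, total variance = 7. Proportion = 1.4349/7 = 0.2050 → 20.50%.

20.5%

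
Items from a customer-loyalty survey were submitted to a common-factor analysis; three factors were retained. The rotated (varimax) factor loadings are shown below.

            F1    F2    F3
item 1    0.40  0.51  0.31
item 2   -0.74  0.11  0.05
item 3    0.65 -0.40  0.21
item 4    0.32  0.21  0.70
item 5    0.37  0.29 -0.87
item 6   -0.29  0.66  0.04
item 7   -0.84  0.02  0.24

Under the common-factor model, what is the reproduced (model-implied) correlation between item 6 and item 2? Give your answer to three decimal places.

0.289

r̂ = Σ λ_i·λ_j across factors = (-0.29)(-0.74) + (0.66)(0.11) + (0.04)(0.05)
  = +0.2146 +0.0726 +0.0020 = 0.2892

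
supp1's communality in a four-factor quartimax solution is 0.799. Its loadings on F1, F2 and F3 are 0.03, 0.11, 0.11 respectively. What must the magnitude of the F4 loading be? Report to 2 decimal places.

0.88

Under orthogonal rotation h² = Σλ², so λ_F4² = h² − (0.0251) = 0.799 − 0.0251 = 0.7739.
|λ| = √0.7739 = 0.8797.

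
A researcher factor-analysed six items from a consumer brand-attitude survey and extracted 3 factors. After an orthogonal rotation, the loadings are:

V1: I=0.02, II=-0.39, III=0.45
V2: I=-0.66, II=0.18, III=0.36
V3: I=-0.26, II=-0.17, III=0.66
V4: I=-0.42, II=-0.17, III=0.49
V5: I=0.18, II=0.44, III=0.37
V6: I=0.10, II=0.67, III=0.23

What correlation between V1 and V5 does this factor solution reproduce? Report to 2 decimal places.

r̂ = Σ λ_i·λ_j across factors = (0.02)(0.18) + (-0.39)(0.44) + (0.45)(0.37)
  = +0.0036 -0.1716 +0.1665 = -0.0015

-0.00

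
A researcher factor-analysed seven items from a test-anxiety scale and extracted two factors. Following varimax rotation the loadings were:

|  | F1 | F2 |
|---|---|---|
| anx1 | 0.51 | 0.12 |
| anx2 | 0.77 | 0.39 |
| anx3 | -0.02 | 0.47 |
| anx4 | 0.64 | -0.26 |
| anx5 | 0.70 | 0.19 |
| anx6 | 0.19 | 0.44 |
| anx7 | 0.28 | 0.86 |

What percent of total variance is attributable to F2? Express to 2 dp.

20.35%

SS loadings for F2 = 0.12² + 0.39² + 0.47² + (-0.26)² + 0.19² + 0.44² + 0.86² = 1.4243
With 7 standardized items, total variance = 7. Proportion = 1.4243/7 = 0.2035 → 20.35%.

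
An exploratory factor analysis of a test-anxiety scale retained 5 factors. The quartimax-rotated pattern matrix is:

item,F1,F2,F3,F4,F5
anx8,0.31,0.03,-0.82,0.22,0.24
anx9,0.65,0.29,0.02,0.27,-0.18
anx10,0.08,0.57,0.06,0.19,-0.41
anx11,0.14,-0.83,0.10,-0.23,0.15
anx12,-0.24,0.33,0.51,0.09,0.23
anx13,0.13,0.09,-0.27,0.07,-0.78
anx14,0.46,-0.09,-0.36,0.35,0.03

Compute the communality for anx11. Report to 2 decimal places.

0.79

h² = 0.14² + (-0.83)² + 0.10² + (-0.23)² + 0.15² = 0.0196 + 0.6889 + 0.0100 + 0.0529 + 0.0225 = 0.7939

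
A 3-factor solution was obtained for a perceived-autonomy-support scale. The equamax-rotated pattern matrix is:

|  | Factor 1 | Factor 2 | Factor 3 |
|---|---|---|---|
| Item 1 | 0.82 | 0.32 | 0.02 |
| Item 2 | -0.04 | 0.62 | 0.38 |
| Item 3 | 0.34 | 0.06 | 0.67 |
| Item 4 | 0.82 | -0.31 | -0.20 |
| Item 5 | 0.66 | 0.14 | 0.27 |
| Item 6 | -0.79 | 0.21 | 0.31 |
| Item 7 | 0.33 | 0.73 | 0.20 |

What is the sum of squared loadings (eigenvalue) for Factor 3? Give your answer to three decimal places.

0.843

SS loadings for Factor 3 = 0.02² + 0.38² + 0.67² + (-0.20)² + 0.27² + 0.31² + 0.20² = 0.0004 + 0.1444 + 0.4489 + 0.0400 + 0.0729 + 0.0961 + 0.0400 = 0.8427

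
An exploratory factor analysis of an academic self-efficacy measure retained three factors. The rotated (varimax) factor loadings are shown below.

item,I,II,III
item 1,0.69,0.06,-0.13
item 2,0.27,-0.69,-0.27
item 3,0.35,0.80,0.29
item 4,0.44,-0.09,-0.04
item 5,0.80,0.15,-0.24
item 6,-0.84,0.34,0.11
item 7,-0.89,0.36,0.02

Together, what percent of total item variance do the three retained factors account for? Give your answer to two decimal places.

SS loadings by factor: 3.0028, 1.3955, 0.2456; total = 4.6439.
Total variance with 7 standardized items is 7, so the solution explains 4.6439/7 = 0.6634 = 66.34%.

66.34%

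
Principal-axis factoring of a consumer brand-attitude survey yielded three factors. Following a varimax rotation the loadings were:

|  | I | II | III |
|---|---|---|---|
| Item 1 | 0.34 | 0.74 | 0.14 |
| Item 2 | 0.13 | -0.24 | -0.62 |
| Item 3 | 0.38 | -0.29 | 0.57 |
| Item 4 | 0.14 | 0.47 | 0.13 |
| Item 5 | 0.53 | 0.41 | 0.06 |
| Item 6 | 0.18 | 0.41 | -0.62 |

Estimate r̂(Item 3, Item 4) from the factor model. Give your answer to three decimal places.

-0.009

r̂ = Σ λ_i·λ_j across factors = (0.38)(0.14) + (-0.29)(0.47) + (0.57)(0.13)
  = +0.0532 -0.1363 +0.0741 = -0.0090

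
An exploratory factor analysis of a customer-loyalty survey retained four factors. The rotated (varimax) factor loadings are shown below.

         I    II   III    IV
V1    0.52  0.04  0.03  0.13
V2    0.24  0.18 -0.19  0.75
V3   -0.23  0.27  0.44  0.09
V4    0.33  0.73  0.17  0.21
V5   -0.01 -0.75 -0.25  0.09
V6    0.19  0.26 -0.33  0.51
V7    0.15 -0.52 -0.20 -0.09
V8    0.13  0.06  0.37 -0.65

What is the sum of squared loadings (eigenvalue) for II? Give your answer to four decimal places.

1.5439

SS loadings for II = 0.04² + 0.18² + 0.27² + 0.73² + (-0.75)² + 0.26² + (-0.52)² + 0.06² = 0.0016 + 0.0324 + 0.0729 + 0.5329 + 0.5625 + 0.0676 + 0.2704 + 0.0036 = 1.5439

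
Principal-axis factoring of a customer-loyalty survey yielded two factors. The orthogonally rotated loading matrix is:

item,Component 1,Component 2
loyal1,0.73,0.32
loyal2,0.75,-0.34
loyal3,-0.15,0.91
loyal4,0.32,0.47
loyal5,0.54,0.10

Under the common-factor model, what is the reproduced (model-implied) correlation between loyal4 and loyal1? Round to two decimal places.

r̂ = Σ λ_i·λ_j across factors = (0.32)(0.73) + (0.47)(0.32)
  = +0.2336 +0.1504 = 0.3840

0.38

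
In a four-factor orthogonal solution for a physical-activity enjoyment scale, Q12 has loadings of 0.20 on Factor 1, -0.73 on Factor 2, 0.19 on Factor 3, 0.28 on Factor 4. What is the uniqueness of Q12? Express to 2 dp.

0.31

h² = 0.20² + (-0.73)² + 0.19² + 0.28² = 0.0400 + 0.5329 + 0.0361 + 0.0784 = 0.6874
Uniqueness u² = 1 − h² = 1 − 0.6874 = 0.3126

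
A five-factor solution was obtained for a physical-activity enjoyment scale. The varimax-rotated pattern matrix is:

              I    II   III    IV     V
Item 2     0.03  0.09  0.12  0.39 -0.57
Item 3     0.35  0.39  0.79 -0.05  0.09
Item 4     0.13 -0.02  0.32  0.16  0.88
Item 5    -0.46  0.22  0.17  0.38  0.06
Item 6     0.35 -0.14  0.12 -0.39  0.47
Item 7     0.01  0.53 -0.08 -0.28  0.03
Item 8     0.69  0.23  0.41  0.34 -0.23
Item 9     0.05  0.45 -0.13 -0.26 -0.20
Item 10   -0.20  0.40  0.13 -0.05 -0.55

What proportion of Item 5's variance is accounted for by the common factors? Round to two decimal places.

0.44

h² = (-0.46)² + 0.22² + 0.17² + 0.38² + 0.06² = 0.2116 + 0.0484 + 0.0289 + 0.1444 + 0.0036 = 0.4369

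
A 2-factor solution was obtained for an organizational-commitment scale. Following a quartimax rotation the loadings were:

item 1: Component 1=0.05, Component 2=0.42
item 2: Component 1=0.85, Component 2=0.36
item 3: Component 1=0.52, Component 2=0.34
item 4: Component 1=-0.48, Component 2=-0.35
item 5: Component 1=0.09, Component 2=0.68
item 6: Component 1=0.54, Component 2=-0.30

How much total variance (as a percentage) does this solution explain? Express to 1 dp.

Communalities: 0.1789, 0.8521, 0.3860, 0.3529, 0.4705, 0.3816; Σh² = 2.6220.
Total variance with 6 standardized items is 6, so the solution explains 2.6220/6 = 0.4370 = 43.70%.

43.7%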